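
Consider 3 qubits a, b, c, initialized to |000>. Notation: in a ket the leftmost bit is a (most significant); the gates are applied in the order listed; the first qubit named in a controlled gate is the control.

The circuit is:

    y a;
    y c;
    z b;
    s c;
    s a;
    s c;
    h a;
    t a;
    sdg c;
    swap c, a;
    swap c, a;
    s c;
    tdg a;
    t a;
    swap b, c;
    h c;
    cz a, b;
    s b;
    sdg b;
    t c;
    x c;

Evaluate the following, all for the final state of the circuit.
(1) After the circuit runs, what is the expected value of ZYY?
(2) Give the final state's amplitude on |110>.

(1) The observable ZYY averages to 0.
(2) |110> carries amplitude -1/2 in the final state.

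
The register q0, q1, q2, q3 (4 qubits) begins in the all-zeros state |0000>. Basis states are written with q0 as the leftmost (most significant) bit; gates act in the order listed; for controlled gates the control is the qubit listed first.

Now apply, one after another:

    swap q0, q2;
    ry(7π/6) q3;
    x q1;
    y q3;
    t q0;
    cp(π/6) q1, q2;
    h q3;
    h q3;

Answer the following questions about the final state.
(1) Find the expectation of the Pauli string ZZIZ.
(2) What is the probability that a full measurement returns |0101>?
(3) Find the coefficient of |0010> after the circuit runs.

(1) The expectation value of ZZIZ is -sqrt(3)/2.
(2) Outcome |0101> occurs with probability 1/2 - sqrt(3)/4.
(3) |0010> carries amplitude 0 in the final state.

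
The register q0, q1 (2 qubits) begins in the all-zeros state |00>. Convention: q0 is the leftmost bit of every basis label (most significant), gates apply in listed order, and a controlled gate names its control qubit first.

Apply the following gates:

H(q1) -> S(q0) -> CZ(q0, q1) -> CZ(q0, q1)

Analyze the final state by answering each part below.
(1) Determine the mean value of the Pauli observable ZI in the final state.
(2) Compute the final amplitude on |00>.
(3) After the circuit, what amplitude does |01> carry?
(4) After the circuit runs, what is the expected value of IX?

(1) In the final state, ZI has expectation 1. Key observation: gates 3-4 undo each other exactly, leaving only the rest of the circuit to track.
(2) The final state's coefficient on |00> equals sqrt(2)/2.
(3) |01> carries amplitude sqrt(2)/2 in the final state.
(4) The expectation value of IX is 1.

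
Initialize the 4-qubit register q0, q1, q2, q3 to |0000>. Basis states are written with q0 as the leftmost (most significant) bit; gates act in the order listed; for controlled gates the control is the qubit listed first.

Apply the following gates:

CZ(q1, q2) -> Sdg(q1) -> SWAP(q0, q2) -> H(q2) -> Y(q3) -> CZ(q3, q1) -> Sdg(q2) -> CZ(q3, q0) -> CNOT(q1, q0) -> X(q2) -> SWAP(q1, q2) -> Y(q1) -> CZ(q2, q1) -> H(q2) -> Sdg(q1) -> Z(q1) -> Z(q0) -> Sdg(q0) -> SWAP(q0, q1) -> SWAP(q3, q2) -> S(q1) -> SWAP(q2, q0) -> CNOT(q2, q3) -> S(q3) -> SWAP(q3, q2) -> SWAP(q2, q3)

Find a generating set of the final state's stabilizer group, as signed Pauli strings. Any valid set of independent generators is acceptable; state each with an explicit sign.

One valid set of independent stabilizer generators is -IIXI, +IIIY, -ZIII, +IZII (any independent generating set of the same group is equally correct).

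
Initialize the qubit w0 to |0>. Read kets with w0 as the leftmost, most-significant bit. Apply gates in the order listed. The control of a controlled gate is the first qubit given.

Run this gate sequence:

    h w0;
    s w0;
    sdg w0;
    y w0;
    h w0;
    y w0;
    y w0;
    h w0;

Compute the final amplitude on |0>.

The final state's coefficient on |0> equals -sqrt(2)*I/2.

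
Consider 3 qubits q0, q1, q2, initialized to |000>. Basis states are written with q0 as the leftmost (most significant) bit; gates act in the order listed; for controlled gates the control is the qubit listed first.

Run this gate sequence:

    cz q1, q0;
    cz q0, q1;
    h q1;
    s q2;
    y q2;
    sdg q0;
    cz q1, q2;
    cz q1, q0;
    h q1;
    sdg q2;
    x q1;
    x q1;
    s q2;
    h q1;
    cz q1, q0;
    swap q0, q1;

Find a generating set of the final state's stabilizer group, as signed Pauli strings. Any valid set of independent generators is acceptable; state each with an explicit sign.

The final state is stabilized by the group generated by -XII, +IZI, -IIZ; other independent generating sets are equally valid. Key observation: the block from step 8 through step 15 cancels to the identity and can be dropped.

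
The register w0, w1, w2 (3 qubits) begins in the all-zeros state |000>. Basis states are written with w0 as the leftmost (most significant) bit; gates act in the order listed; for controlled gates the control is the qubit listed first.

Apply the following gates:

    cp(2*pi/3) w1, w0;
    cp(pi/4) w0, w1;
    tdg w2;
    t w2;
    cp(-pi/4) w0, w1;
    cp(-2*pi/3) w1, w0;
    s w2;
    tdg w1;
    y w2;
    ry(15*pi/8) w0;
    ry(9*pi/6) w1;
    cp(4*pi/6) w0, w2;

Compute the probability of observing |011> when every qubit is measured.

A full measurement returns |011> with probability cos(pi/16)**2/2. Key observation: gates 1-6 undo each other exactly, leaving only the rest of the circuit to track.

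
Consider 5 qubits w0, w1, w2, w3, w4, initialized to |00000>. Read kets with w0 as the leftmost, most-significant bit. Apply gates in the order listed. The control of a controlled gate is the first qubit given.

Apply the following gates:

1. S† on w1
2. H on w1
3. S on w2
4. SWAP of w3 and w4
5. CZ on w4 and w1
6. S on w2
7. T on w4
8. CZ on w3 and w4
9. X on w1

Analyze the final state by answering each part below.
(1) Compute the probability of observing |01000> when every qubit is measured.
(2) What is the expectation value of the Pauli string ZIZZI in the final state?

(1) A full measurement returns |01000> with probability 1/2.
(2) The observable ZIZZI averages to 1.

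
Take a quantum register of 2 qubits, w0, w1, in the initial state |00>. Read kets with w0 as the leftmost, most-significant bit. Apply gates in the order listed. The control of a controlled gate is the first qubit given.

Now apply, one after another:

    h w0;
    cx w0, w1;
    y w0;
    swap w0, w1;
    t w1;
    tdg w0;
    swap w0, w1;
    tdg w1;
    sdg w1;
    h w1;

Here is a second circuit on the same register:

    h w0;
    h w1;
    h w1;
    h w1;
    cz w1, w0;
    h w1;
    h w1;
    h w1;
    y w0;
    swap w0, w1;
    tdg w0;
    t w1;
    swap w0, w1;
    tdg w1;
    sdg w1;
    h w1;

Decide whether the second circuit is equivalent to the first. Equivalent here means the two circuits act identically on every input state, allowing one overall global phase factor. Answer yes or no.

Yes, they are equivalent — the unitaries differ by at most a global phase.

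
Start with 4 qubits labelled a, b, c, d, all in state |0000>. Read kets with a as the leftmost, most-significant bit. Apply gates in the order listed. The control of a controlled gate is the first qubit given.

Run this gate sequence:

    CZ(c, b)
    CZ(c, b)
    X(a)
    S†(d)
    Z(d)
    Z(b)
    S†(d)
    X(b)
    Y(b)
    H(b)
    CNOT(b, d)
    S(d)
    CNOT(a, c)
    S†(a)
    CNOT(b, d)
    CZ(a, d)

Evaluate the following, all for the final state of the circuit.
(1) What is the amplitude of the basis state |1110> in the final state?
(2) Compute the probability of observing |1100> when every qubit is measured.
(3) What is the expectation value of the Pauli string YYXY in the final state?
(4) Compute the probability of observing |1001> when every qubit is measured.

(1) The final state's coefficient on |1110> equals -sqrt(2)*I/2.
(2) The probability of measuring |1100> is 0.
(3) The observable YYXY averages to 0.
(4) Outcome |1001> occurs with probability 0.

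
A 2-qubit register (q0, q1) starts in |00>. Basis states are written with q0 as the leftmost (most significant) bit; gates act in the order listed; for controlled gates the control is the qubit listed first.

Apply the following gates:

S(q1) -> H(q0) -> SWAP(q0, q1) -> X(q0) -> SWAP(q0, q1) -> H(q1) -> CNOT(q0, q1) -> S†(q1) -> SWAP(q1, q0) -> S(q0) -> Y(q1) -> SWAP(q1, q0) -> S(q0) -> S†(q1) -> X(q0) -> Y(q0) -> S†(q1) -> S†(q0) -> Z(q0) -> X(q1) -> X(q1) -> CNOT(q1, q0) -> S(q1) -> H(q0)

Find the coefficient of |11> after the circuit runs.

The amplitude on |11> is 0.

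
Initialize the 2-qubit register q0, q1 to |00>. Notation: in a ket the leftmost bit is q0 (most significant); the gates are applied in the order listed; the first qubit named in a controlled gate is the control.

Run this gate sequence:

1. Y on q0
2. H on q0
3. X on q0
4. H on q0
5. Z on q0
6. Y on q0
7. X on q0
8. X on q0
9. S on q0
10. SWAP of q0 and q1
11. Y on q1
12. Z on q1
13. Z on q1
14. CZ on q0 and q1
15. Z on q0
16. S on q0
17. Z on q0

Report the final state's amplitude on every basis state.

The resulting statevector has amplitude I on |01>, and 0 on every other basis state.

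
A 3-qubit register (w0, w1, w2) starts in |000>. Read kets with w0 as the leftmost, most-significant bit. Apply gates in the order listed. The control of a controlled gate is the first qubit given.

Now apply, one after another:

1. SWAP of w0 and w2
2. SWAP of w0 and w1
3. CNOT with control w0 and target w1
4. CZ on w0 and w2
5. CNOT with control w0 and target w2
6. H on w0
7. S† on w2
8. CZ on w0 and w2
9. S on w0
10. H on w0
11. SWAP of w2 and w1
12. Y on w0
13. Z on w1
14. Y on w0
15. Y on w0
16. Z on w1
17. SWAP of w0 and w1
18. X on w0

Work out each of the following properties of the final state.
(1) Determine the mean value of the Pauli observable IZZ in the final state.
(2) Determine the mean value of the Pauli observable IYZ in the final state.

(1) The expectation value of IZZ is 0.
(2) In the final state, IYZ has expectation -1.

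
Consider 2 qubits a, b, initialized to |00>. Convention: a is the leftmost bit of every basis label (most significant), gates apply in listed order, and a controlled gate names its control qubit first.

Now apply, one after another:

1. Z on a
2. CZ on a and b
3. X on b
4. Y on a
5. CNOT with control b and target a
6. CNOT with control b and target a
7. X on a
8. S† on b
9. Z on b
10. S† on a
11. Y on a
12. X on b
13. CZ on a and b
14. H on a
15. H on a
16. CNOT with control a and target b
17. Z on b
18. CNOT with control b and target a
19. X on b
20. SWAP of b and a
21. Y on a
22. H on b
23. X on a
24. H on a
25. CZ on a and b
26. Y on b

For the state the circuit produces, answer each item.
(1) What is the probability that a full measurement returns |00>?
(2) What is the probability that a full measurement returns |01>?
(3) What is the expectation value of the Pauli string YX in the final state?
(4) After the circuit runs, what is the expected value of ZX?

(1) A full measurement returns |00> with probability 1/4.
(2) Outcome |01> occurs with probability 1/4.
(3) The observable YX averages to 0.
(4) The expectation value of ZX is -1.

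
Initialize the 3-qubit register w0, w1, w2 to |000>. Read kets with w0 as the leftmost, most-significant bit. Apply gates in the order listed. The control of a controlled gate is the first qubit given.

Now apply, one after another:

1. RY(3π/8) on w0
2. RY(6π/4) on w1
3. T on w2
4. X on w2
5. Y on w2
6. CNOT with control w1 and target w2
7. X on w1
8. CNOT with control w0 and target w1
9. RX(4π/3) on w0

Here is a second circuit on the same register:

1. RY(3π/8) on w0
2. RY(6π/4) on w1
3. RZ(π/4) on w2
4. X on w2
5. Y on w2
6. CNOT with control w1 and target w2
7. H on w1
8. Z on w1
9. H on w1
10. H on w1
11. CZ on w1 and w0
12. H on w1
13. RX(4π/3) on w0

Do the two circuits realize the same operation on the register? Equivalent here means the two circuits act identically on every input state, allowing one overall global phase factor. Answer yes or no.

Yes — the two circuits implement the same unitary up to a global phase.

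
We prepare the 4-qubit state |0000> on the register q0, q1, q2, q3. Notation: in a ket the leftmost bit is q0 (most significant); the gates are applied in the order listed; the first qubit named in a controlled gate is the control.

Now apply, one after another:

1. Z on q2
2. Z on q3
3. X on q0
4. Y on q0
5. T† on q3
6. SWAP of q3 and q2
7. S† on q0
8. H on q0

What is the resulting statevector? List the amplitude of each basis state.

The final amplitudes are -sqrt(2)*I/2 on |0000>, -sqrt(2)*I/2 on |1000>, and 0 on every other basis state.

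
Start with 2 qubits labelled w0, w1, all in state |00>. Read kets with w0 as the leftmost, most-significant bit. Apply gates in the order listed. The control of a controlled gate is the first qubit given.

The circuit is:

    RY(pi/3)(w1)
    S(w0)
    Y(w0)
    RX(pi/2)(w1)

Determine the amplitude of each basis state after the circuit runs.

The resulting statevector has amplitude 0 on |00>, 0 on |01>, sqrt(2)/4 + sqrt(6)*I/4 on |10>, sqrt(6)/4 + sqrt(2)*I/4 on |11>.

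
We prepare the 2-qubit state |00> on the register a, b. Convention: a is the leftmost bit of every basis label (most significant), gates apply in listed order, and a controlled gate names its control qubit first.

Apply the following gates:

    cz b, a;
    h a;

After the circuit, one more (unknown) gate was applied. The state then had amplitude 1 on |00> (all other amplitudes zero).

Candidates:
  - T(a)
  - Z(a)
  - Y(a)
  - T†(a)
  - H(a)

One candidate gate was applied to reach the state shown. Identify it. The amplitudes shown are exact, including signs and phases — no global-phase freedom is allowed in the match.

It was H(a) that produced the state shown.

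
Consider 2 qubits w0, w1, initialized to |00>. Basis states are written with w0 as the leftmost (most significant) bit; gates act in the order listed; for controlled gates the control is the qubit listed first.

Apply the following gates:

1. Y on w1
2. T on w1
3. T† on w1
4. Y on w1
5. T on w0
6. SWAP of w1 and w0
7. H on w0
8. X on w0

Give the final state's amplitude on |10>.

The amplitude on |10> is sqrt(2)/2. Key observation: the block from step 1 through step 4 cancels to the identity and can be dropped.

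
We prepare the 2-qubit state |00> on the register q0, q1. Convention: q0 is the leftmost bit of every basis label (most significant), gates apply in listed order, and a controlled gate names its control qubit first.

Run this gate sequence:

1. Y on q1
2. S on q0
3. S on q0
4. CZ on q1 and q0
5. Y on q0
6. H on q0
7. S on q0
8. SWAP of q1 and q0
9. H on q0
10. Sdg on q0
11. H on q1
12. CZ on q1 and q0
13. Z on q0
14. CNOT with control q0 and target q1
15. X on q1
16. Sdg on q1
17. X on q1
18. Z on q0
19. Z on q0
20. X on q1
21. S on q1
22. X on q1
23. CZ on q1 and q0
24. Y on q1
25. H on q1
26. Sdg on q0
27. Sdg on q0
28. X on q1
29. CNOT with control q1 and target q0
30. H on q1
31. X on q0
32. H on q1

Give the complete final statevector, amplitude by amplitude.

The resulting statevector has amplitude 1/2 on |00>, -1/2 on |01>, I/2 on |10>, -I/2 on |11>.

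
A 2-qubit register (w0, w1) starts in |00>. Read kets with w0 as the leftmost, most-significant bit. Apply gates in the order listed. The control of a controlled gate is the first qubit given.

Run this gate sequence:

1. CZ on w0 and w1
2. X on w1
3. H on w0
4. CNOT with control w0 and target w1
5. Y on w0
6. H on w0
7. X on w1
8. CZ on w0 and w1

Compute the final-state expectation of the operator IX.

In the final state, IX has expectation -1.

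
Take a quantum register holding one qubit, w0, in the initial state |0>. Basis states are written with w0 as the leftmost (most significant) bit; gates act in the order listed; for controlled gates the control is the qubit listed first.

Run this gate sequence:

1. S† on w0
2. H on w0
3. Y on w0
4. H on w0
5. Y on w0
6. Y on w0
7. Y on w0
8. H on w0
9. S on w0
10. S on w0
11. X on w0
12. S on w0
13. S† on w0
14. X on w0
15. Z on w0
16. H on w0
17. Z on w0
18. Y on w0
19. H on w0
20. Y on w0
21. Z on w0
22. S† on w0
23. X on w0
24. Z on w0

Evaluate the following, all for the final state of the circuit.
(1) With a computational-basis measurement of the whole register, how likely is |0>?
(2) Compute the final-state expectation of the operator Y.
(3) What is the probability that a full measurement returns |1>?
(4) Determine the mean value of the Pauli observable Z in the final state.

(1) A full measurement returns |0> with probability 1/2.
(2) The expectation value of Y is 1.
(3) The probability of measuring |1> is 1/2.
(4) The observable Z averages to 0.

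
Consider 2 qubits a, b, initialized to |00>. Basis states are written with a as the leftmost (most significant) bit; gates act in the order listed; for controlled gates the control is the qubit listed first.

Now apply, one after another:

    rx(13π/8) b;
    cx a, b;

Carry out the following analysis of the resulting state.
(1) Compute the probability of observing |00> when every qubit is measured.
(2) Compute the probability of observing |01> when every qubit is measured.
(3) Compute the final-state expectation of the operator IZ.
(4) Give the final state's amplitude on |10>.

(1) The probability of measuring |00> is cos(3*pi/16)**2.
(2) Outcome |01> occurs with probability sin(3*pi/16)**2.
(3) The observable IZ averages to sqrt(2 - sqrt(2))/2.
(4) |10> carries amplitude 0 in the final state.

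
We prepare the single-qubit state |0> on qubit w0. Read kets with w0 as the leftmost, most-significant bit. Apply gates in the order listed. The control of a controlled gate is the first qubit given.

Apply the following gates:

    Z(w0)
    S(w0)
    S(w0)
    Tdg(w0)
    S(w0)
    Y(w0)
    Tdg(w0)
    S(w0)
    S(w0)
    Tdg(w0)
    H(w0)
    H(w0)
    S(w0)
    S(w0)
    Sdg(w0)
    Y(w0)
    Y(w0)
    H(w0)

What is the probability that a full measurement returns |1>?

Outcome |1> occurs with probability 1/2.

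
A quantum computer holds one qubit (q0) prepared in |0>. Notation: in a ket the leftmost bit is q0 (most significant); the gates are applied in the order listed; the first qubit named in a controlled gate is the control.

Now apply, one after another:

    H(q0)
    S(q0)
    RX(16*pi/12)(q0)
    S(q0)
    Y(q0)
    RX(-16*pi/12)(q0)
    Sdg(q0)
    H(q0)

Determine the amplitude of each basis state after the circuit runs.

The resulting statevector has amplitude -1/4 - I/4 on |0>, (-2 + sqrt(3)*I)*(1 - I)/4 on |1>.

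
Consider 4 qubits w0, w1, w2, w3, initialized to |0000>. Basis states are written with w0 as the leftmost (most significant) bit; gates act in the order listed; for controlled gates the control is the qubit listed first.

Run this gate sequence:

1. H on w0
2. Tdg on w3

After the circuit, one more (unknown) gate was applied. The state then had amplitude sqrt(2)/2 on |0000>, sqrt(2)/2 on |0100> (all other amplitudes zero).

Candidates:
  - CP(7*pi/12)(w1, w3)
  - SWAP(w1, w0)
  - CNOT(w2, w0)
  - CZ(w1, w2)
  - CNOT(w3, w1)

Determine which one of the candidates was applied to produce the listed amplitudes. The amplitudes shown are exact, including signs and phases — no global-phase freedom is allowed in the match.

The unique candidate consistent with the amplitudes is SWAP(w1, w0).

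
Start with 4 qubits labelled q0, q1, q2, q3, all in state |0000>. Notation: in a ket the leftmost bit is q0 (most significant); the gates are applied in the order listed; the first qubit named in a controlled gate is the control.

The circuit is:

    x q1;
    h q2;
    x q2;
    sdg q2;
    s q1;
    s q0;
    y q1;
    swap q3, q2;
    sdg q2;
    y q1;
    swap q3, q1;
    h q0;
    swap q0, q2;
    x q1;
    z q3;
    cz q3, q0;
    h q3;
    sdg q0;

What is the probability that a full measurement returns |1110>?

The probability of measuring |1110> is 0.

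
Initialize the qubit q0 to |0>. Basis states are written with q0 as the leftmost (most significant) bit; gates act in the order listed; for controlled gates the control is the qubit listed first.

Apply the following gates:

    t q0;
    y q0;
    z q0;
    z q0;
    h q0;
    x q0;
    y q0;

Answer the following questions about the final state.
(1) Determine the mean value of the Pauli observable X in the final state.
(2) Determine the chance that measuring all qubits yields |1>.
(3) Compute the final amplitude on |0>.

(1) The expectation value of X is 1.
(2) A full measurement returns |1> with probability 1/2.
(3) |0> carries amplitude sqrt(2)/2 in the final state.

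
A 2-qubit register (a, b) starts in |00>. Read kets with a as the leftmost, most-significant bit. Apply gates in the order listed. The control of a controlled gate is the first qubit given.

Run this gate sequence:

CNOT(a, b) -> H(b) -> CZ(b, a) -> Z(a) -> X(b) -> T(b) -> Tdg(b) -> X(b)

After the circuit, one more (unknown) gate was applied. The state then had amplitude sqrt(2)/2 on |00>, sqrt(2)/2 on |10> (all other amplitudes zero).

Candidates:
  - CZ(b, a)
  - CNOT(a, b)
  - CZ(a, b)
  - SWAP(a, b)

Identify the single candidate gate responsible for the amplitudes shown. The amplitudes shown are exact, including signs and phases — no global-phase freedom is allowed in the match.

The applied gate was SWAP(a, b). Key observation: steps 5-8 multiply out to the identity, so the circuit reduces to the remaining gates.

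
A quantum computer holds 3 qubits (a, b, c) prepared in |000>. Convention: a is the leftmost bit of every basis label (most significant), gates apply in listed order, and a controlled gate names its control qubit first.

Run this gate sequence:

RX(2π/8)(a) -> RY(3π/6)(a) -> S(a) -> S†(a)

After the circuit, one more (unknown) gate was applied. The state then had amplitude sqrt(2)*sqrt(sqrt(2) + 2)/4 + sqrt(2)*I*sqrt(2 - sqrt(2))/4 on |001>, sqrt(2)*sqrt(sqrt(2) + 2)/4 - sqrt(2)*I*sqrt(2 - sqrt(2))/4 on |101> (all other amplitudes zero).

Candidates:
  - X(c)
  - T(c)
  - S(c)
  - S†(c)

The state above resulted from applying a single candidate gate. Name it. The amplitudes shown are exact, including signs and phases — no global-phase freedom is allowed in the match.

It was X(c) that produced the state shown. Key observation: gates 3-4 undo each other exactly, leaving only the rest of the circuit to track.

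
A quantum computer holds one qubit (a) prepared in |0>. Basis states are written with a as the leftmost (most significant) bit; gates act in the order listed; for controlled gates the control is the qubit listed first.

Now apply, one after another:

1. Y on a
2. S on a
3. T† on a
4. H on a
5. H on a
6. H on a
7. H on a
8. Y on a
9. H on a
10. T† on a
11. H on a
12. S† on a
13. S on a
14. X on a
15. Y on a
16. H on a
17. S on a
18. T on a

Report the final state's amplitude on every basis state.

The resulting statevector has amplitude -sqrt(2)*I/2 on |0>, sqrt(2)*I/2 on |1>. Key observation: gates 6-7 undo each other exactly, leaving only the rest of the circuit to track.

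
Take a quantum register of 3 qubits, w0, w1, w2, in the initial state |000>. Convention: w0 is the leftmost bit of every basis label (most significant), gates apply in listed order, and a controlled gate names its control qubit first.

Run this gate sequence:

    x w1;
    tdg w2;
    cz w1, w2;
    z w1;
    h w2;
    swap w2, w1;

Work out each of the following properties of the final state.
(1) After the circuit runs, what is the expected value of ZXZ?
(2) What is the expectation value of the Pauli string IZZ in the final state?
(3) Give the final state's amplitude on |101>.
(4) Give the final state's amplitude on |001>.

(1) The expectation value of ZXZ is -1.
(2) In the final state, IZZ has expectation 0.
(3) |101> carries amplitude 0 in the final state.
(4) |001> carries amplitude -sqrt(2)/2 in the final state.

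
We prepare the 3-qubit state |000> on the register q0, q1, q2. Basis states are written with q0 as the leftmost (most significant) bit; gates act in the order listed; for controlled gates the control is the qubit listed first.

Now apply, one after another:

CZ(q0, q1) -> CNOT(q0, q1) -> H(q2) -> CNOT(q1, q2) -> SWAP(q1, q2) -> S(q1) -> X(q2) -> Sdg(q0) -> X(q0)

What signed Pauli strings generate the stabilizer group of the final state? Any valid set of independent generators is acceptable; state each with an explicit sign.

One valid set of independent stabilizer generators is +IYI, -ZII, -IIZ (any independent generating set of the same group is equally correct).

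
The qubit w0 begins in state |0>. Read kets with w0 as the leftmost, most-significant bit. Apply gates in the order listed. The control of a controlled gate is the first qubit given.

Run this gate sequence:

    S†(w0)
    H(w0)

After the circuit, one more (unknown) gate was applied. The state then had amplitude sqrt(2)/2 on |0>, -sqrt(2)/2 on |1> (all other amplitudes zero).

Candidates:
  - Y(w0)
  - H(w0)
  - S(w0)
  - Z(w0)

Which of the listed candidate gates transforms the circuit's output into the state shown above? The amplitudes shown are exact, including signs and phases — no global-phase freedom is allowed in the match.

The unique candidate consistent with the amplitudes is Z(w0).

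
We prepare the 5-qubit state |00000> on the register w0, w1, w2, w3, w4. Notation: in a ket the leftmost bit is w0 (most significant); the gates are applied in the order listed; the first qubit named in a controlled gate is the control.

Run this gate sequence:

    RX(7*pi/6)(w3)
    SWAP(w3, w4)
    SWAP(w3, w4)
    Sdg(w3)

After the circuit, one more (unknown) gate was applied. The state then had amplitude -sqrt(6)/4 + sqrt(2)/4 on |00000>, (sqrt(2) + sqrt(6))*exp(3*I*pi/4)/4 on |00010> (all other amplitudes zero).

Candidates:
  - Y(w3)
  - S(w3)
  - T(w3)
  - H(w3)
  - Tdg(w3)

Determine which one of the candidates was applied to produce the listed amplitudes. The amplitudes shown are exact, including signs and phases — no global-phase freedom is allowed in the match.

The applied gate was Tdg(w3).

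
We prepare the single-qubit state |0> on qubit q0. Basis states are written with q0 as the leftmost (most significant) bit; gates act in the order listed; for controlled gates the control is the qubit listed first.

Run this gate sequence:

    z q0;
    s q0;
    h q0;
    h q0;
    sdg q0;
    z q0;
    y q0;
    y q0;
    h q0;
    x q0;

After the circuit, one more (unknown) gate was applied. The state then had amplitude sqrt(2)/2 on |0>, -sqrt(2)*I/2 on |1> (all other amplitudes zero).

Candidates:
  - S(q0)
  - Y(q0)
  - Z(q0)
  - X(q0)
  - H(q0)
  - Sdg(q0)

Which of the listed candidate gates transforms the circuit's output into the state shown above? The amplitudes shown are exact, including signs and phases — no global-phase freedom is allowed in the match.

The unique candidate consistent with the amplitudes is Sdg(q0). Key observation: steps 1-6 multiply out to the identity, so the circuit reduces to the remaining gates.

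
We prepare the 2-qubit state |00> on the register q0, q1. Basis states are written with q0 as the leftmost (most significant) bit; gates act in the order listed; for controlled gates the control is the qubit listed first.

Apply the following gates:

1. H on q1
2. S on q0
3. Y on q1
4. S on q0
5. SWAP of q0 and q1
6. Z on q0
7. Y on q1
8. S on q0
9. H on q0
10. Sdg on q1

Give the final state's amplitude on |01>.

The final state's coefficient on |01> equals 1/2 - I/2.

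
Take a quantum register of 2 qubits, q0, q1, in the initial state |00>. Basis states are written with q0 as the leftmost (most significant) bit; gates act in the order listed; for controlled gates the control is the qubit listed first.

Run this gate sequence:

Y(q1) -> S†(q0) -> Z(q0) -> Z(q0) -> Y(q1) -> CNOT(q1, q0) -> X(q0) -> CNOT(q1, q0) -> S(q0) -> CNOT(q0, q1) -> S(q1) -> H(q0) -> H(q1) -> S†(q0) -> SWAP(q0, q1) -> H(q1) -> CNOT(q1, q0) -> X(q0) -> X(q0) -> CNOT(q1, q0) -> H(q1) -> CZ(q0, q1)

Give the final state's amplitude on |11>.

|11> carries amplitude -I/2 in the final state. Key observation: steps 16-21 multiply out to the identity, so the circuit reduces to the remaining gates.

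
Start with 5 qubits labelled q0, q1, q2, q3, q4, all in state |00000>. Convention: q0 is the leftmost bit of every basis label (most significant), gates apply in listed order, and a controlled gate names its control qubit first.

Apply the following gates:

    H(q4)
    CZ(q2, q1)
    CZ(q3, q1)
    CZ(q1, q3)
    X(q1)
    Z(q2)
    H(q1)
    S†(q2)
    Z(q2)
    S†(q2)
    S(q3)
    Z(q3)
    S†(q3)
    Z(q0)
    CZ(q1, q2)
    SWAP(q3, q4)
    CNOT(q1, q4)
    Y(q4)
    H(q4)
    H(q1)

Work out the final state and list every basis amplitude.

The resulting statevector has amplitude I/2 on |00000>, I/2 on |00010>, -I/2 on |01001>, -I/2 on |01011>, and 0 on every other basis state.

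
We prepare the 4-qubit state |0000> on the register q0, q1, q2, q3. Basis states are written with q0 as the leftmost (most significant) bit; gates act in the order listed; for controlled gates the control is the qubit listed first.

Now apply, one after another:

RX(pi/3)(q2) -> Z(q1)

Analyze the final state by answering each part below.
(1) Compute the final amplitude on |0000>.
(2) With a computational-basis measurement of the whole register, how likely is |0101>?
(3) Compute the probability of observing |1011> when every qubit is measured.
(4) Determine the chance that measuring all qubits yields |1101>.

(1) |0000> carries amplitude sqrt(3)/2 in the final state.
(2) Outcome |0101> occurs with probability 0.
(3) The probability of measuring |1011> is 0.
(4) A full measurement returns |1101> with probability 0.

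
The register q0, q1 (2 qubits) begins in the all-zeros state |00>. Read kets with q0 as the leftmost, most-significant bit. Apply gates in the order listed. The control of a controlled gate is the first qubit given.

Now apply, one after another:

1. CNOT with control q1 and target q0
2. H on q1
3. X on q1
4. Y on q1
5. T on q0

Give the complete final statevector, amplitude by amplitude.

After the circuit, the state carries amplitude -sqrt(2)*I/2 on |00>, sqrt(2)*I/2 on |01>, 0 on |10>, 0 on |11>.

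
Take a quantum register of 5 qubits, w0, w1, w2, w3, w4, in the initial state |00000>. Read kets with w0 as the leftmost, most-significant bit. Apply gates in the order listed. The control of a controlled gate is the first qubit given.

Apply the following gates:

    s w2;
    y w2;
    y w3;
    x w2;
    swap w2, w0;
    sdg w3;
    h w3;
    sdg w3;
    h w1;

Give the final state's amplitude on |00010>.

The amplitude on |00010> is -1/2.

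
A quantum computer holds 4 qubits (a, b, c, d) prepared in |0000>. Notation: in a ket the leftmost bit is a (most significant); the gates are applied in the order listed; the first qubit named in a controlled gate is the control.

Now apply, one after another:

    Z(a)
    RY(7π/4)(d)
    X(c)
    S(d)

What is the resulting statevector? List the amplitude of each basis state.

The final amplitudes are -sqrt(sqrt(2) + 2)/2 on |0010>, I*sqrt(2 - sqrt(2))/2 on |0011>, and 0 on every other basis state.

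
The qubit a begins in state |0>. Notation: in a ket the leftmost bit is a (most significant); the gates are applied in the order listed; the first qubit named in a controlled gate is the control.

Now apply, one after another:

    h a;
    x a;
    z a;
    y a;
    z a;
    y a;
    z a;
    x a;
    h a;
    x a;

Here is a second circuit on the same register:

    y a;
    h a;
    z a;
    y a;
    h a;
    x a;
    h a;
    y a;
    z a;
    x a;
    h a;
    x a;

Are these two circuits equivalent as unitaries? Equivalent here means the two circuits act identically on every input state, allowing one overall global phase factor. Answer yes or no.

No — the two circuits implement different unitaries, even allowing a global phase.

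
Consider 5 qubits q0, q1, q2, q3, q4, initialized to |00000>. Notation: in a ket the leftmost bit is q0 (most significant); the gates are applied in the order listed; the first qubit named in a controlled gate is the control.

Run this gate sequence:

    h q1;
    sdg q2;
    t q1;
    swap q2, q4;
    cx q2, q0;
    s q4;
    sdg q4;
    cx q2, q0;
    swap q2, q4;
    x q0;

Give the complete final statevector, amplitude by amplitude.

The final amplitudes are sqrt(2)/2 on |10000>, sqrt(2)*exp(I*pi/4)/2 on |11000>, and 0 on every other basis state. Key observation: steps 4-9 multiply out to the identity, so the circuit reduces to the remaining gates.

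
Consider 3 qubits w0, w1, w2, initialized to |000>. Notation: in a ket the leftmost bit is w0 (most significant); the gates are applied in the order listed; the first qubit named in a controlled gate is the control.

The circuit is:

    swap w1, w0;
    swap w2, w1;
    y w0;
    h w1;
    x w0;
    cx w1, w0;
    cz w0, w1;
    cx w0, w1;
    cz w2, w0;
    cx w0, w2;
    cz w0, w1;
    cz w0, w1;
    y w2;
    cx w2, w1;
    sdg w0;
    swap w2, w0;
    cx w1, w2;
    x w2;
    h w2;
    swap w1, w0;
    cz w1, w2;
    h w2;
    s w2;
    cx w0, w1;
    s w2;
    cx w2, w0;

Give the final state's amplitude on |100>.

|100> carries amplitude 0 in the final state. Key observation: the block from step 11 through step 12 cancels to the identity and can be dropped.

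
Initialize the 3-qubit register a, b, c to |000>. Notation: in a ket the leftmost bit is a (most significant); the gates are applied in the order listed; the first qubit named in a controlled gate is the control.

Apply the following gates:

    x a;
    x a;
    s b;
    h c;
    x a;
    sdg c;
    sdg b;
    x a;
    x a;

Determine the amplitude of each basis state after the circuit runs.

The resulting statevector has amplitude sqrt(2)/2 on |100>, -sqrt(2)*I/2 on |101>, and 0 on every other basis state.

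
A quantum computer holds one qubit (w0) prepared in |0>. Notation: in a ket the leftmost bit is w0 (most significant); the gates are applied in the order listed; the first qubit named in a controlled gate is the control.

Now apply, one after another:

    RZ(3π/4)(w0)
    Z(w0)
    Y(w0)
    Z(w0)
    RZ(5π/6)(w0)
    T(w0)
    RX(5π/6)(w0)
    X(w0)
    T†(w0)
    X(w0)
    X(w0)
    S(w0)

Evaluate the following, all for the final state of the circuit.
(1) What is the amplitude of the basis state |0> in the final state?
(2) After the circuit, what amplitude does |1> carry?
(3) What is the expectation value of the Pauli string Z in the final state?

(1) |0> carries amplitude (-sqrt(6) + sqrt(2))*exp(19*I*pi/24)/4 in the final state.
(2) The final state's coefficient on |1> equals (-sqrt(6) - sqrt(2))*exp(13*I*pi/24)/4.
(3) The observable Z averages to -sqrt(3)/2.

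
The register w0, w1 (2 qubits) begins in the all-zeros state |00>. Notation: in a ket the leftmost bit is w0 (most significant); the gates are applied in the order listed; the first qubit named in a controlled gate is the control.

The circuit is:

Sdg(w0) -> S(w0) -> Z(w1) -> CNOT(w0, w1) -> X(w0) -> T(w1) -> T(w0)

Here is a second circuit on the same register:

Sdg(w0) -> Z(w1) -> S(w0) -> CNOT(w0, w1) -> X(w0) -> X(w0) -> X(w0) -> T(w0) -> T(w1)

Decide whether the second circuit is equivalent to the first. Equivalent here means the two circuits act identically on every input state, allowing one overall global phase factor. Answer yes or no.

Yes, they are equivalent — the unitaries differ by at most a global phase.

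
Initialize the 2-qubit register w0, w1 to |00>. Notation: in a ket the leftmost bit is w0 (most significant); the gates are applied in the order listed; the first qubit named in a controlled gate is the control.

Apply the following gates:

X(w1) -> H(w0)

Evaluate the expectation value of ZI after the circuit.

The observable ZI averages to 0.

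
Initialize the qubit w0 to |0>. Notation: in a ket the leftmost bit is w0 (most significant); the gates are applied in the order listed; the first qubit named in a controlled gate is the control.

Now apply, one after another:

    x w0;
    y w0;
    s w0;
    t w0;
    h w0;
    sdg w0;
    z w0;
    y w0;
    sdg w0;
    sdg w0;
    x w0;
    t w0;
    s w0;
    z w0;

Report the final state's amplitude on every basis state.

The final amplitudes are -sqrt(2)/2 on |0>, -sqrt(2)*exp(I*pi/4)/2 on |1>.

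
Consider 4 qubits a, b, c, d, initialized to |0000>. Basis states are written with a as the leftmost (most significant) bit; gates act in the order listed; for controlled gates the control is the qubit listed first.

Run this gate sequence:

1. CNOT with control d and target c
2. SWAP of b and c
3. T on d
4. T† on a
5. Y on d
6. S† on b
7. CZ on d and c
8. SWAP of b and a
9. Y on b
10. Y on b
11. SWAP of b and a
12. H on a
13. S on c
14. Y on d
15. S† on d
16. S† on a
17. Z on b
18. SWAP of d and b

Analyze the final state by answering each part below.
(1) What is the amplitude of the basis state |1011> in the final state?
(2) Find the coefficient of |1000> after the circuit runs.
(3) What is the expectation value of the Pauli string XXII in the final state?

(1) The final state's coefficient on |1011> equals 0. Key observation: gates 8-11 undo each other exactly, leaving only the rest of the circuit to track.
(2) |1000> carries amplitude -sqrt(2)*I/2 in the final state.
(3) The observable XXII averages to 0.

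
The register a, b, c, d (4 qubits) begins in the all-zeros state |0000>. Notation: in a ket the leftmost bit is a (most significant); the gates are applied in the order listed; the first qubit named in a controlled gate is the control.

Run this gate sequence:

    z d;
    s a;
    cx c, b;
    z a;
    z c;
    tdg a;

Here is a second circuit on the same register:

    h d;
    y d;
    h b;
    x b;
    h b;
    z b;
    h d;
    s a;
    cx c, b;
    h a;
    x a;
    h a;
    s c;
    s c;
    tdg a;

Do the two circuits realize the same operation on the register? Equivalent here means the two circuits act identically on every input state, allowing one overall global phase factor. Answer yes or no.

No — the two circuits implement different unitaries, even allowing a global phase.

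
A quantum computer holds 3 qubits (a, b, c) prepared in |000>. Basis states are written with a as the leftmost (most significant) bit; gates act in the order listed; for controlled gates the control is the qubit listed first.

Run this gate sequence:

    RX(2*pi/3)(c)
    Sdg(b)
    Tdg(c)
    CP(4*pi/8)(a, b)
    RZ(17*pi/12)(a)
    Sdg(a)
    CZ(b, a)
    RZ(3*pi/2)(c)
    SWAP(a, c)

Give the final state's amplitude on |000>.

The final state's coefficient on |000> equals exp(13*I*pi/24)/2.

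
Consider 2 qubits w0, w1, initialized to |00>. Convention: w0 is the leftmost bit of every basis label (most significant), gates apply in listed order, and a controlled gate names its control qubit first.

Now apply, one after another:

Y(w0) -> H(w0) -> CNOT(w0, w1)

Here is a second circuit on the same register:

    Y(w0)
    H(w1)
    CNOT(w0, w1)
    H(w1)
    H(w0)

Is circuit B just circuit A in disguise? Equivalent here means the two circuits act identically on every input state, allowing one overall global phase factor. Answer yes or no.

No — the two circuits implement different unitaries, even allowing a global phase.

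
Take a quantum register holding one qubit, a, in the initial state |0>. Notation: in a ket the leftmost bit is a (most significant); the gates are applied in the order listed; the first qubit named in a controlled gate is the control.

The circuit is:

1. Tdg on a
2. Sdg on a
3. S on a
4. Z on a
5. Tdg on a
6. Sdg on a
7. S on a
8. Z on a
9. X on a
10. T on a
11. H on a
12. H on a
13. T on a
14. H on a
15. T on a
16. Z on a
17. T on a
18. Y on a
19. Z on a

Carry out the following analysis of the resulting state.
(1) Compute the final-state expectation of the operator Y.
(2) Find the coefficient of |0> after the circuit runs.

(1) In the final state, Y has expectation -1.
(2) The final state's coefficient on |0> equals sqrt(2)*I/2.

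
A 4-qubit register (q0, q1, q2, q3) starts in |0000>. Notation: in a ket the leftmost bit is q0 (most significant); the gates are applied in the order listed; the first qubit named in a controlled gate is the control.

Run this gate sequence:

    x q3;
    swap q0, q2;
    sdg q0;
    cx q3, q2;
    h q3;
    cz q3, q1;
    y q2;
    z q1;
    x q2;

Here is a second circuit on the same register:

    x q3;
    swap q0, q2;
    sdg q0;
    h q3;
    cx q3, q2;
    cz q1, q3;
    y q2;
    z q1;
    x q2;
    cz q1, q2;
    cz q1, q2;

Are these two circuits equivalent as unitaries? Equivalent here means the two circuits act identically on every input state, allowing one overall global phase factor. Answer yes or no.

No: there is an input state on which the two circuits produce genuinely different outputs (not merely differing by a phase).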